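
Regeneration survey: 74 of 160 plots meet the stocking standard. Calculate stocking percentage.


Formula: Stocking % = stocked plots / total plots * 100
Stocking = 74 / 160 * 100
Stocking = 0.4625 * 100 = 46.3%

46.3


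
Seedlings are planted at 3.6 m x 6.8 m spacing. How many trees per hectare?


Formula: TPH = 10000 m^2/ha / (spacing_x * spacing_y)
Area per tree = 3.6 m * 6.8 m = 24.48 m^2
TPH = 10000 / 24.48 = 408 trees/ha

408


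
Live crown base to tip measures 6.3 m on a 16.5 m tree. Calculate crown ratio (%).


Formula: Crown Ratio = (Crown Length / Total Height) * 100
CR = (6.3 m / 16.5 m) * 100
CR = 0.3818 * 100 = 38.2%

38.2


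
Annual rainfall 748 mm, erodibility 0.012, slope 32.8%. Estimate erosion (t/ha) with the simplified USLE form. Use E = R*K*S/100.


Formula: E = R * K * S / 100  (simplified USLE)
R * K = 748 * 0.012 = 8.976
E = 8.976 * 32.8 / 100 = 2.94 t/ha

2.94


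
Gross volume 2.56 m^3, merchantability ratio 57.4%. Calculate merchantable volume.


Formula: MV = V_total * (merchantable_pct / 100)
Merchantable fraction = 57.4% / 100 = 0.574
MV = 2.56 m^3 * 0.574 = 1.469 m^3

1.469


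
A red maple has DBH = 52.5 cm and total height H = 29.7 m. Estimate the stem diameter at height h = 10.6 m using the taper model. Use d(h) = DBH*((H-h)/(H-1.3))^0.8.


Taper: d(h) = DBH * ((H - h) / (H - 1.3))^0.8
Numerator = H - h = 29.7 - 10.6 = 19.1 m
Denominator = H - 1.3 = 29.7 - 1.3 = 28.4 m
Ratio = 19.1 / 28.4 = 0.67254
d = 52.5 * 0.67254^0.8 = 38.2 cm

38.2


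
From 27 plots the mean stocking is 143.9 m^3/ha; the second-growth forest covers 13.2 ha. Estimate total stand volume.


Formula: Total Volume = Mean Volume per ha * Total Area
Total Volume = 143.9 m^3/ha * 13.2 ha
Total Volume = 1899 m^3

1899


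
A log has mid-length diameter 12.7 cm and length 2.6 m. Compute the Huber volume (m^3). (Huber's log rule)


Huber: V = Am * L,  Am = pi*(Dm/200)^2
Am = pi*(12.7/200)^2 = 0.012668 m^2
V = 0.012668*2.6 = 0.0329 m^3

0.0329


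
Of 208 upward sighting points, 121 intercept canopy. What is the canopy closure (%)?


Formula: Canopy closure = covered points / total points * 100
Closure = 121 / 208 * 100
Closure = 0.5817 * 100 = 58.2%

58.2


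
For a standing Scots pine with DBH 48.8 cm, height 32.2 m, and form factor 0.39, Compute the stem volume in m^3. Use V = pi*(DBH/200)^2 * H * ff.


Formula: V = pi * (DBH/200)^2 * H * ff
Radius = DBH/200 = 48.8/200 = 0.244 m
Radius^2 = 0.244^2 = 0.059536 m^2
V = pi * 0.059536 * 32.2 * 0.39
V = 2.349 m^3

2.349


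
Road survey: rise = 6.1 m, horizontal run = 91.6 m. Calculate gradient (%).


Formula: Gradient = rise / run * 100
Gradient = 6.1 / 91.6 * 100 = 6.7%

6.7


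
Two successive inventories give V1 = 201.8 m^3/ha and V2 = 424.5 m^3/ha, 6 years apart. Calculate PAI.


Formula: PAI = (V_T2 - V_T1) / (T2 - T1)
Volume increment = 424.5 - 201.8 = 222.7 m^3/ha
PAI = 222.7 / 6 = 37.12 m^3/ha/year

37.12


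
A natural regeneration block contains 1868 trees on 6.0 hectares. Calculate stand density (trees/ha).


Formula: Stand Density = N_trees / Area_ha
Density = 1868 trees / 6.0 ha
Density = 311 trees/ha

311


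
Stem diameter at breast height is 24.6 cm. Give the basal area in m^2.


Formula: BA = pi * (DBH/2)^2 / 10000  (cm^2 to m^2)
Radius = DBH/2 = 24.6/2 = 12.3 cm
BA = pi * 12.3^2 / 10000
   = 475.2916 cm^2 / 10000
   = 0.0475 m^2

0.0475


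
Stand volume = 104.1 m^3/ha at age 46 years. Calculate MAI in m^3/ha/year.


Formula: MAI = Total Volume / Stand Age
MAI = 104.1 m^3/ha / 46 years
MAI = 2.26 m^3/ha/year

2.26


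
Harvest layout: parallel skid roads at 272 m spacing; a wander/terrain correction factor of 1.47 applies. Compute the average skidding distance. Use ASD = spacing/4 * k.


Formula: ASD = (spacing / 4) * correction
Uncorrected distance = spacing / 4 = 272 / 4 = 68 m
ASD = 68 * 1.47 = 100 m

100


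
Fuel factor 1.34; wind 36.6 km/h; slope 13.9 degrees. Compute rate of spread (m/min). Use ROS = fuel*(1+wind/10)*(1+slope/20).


Formula: ROS = fuel * (1 + wind/10) * (1 + slope/20)
Wind factor = 1 + 36.6/10 = 4.66
Slope factor = 1 + 13.9/20 = 1.695
ROS = 1.34 * 4.66 * 1.695 = 10.58 m/min

10.58


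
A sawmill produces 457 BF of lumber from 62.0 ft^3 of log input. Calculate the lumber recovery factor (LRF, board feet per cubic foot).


Formula: LRF = Lumber Output (BF) / Log Input (ft^3)
LRF = 457 BF / 62.0 ft^3
LRF = 7.37 BF/ft^3

7.37


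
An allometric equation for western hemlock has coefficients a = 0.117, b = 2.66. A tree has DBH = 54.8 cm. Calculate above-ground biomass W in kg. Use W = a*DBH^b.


Formula: W = a * DBH^b  (allometric power law)
DBH^b = 54.8^2.66 = 42184.8283
W = 0.117 * 42184.8283 = 4935.6 kg

4935.6


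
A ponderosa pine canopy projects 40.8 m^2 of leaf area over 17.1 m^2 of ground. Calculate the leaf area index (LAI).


Formula: LAI = total leaf area / ground area  (dimensionless)
LAI = 40.8 m^2 / 17.1 m^2
LAI = 2.39

2.39


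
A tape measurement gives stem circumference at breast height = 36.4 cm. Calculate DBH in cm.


Formula: DBH = C / pi
DBH = 36.4 / pi
pi = 3.14159...
DBH = 11.6 cm

11.6


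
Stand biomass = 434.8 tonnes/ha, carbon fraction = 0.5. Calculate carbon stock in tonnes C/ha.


Formula: Carbon Stock = Biomass * Carbon Fraction
C = 434.8 t/ha * 0.5
C = 217.4 t C/ha

217.4


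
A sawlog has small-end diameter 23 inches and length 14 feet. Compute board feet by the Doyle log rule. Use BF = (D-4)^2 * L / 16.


Doyle: BF = (D - 4)^2 * L / 16
Adjusted diameter = 23 - 4 = 19 in
(D-4)^2 = 19^2 = 361
BF = 361 * 14 / 16 = 316 BF

316


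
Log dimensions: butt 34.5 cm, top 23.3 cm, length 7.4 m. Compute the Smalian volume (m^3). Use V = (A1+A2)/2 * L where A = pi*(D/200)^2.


Smalian: V = (A1 + A2)/2 * L,  A = pi*(D/200)^2
A1 = pi*(34.5/200)^2 = 0.093482 m^2
A2 = pi*(23.3/200)^2 = 0.042638 m^2
V = (0.093482+0.042638)/2*7.4 = 0.5036 m^3

0.5036


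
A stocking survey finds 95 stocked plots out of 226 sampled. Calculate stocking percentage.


Formula: Stocking % = stocked plots / total plots * 100
Stocking = 95 / 226 * 100
Stocking = 0.4204 * 100 = 42.0%

42.0


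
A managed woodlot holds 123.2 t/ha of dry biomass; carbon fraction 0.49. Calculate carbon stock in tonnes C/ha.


Formula: Carbon Stock = Biomass * Carbon Fraction
C = 123.2 t/ha * 0.49
C = 60.4 t C/ha

60.4


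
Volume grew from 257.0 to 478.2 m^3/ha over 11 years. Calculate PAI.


Formula: PAI = (V_T2 - V_T1) / (T2 - T1)
Volume increment = 478.2 - 257.0 = 221.2 m^3/ha
PAI = 221.2 / 11 = 20.11 m^3/ha/year

20.11


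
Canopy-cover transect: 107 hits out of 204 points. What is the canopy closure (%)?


Formula: Canopy closure = covered points / total points * 100
Closure = 107 / 204 * 100
Closure = 0.5245 * 100 = 52.5%

52.5


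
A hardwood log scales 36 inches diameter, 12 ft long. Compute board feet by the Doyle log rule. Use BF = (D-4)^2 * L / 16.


Doyle: BF = (D - 4)^2 * L / 16
Adjusted diameter = 36 - 4 = 32 in
(D-4)^2 = 32^2 = 1024
BF = 1024 * 12 / 16 = 768 BF

768


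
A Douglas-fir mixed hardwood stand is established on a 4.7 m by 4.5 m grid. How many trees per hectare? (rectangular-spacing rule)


Formula: TPH = 10000 m^2/ha / (spacing_x * spacing_y)
Area per tree = 4.7 m * 4.5 m = 21.15 m^2
TPH = 10000 / 21.15 = 473 trees/ha

473


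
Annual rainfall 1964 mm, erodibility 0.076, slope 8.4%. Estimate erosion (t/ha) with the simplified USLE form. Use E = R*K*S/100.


Formula: E = R * K * S / 100  (simplified USLE)
R * K = 1964 * 0.076 = 149.264
E = 149.264 * 8.4 / 100 = 12.54 t/ha

12.54


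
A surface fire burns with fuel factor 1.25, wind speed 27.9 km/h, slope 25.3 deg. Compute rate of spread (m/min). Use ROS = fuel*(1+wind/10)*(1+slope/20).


Formula: ROS = fuel * (1 + wind/10) * (1 + slope/20)
Wind factor = 1 + 27.9/10 = 3.79
Slope factor = 1 + 25.3/20 = 2.265
ROS = 1.25 * 3.79 * 2.265 = 10.73 m/min

10.73


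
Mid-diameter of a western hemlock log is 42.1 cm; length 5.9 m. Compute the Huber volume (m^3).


Huber: V = Am * L,  Am = pi*(Dm/200)^2
Am = pi*(42.1/200)^2 = 0.139205 m^2
V = 0.139205*5.9 = 0.8213 m^3

0.8213


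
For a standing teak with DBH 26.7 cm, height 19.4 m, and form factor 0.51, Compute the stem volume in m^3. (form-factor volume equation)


Formula: V = pi * (DBH/200)^2 * H * ff
Radius = DBH/200 = 26.7/200 = 0.1335 m
Radius^2 = 0.1335^2 = 0.01782225 m^2
V = pi * 0.01782225 * 19.4 * 0.51
V = 0.554 m^3

0.554


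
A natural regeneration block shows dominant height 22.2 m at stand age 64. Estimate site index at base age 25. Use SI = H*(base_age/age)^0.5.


Formula: SI = H_dom * (base_age / age)^0.5
Age ratio = 25 / 64 = 0.39062
sqrt(age_ratio) = 0.625
SI = 22.2 * 0.625 = 13.9 m

13.9


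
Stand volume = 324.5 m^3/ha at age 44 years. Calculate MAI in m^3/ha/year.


Formula: MAI = Total Volume / Stand Age
MAI = 324.5 m^3/ha / 44 years
MAI = 7.38 m^3/ha/year

7.38


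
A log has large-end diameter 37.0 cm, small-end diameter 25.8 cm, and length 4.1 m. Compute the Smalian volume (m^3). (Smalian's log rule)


Smalian: V = (A1 + A2)/2 * L,  A = pi*(D/200)^2
A1 = pi*(37.0/200)^2 = 0.107521 m^2
A2 = pi*(25.8/200)^2 = 0.052279 m^2
V = (0.107521+0.052279)/2*4.1 = 0.3276 m^3

0.3276


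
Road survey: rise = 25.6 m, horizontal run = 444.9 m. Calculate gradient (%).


Formula: Gradient = rise / run * 100
Gradient = 25.6 / 444.9 * 100 = 5.8%

5.8


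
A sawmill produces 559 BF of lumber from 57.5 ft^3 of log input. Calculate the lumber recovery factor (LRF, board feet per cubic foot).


Formula: LRF = Lumber Output (BF) / Log Input (ft^3)
LRF = 559 BF / 57.5 ft^3
LRF = 9.72 BF/ft^3

9.72


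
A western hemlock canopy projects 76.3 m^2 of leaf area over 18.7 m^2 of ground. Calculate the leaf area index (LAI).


Formula: LAI = total leaf area / ground area  (dimensionless)
LAI = 76.3 m^2 / 18.7 m^2
LAI = 4.08

4.08


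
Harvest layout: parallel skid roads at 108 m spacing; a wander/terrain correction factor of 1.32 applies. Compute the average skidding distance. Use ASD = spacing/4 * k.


Formula: ASD = (spacing / 4) * correction
Uncorrected distance = spacing / 4 = 108 / 4 = 27 m
ASD = 27 * 1.32 = 36 m

36


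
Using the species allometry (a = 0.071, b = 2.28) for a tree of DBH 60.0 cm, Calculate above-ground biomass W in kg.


Formula: W = a * DBH^b  (allometric power law)
DBH^b = 60.0^2.28 = 11328.8245
W = 0.071 * 11328.8245 = 804.3 kg

804.3


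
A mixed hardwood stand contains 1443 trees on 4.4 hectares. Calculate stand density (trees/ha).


Formula: Stand Density = N_trees / Area_ha
Density = 1443 trees / 4.4 ha
Density = 328 trees/ha

328


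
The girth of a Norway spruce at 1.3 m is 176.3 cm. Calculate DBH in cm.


Formula: DBH = C / pi
DBH = 176.3 / pi
pi = 3.14159...
DBH = 56.1 cm

56.1


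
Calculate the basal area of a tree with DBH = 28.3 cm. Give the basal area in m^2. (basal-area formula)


Formula: BA = pi * (DBH/2)^2 / 10000  (cm^2 to m^2)
Radius = DBH/2 = 28.3/2 = 14.15 cm
BA = pi * 14.15^2 / 10000
   = 629.0175 cm^2 / 10000
   = 0.0629 m^2

0.0629


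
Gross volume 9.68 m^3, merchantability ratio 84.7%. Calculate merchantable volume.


Formula: MV = V_total * (merchantable_pct / 100)
Merchantable fraction = 84.7% / 100 = 0.847
MV = 9.68 m^3 * 0.847 = 8.199 m^3

8.199


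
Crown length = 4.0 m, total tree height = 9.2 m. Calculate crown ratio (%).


Formula: Crown Ratio = (Crown Length / Total Height) * 100
CR = (4.0 m / 9.2 m) * 100
CR = 0.4348 * 100 = 43.5%

43.5


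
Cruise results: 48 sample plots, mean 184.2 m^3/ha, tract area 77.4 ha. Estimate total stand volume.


Formula: Total Volume = Mean Volume per ha * Total Area
Total Volume = 184.2 m^3/ha * 77.4 ha
Total Volume = 14257 m^3

14257


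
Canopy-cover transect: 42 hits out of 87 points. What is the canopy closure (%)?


Formula: Canopy closure = covered points / total points * 100
Closure = 42 / 87 * 100
Closure = 0.4828 * 100 = 48.3%

48.3


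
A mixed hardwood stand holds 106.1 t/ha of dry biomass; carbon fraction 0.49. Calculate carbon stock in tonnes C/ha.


Formula: Carbon Stock = Biomass * Carbon Fraction
C = 106.1 t/ha * 0.49
C = 52.0 t C/ha

52.0


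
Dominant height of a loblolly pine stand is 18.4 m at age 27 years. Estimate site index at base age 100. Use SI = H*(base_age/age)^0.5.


Formula: SI = H_dom * (base_age / age)^0.5
Age ratio = 100 / 27 = 3.7037
sqrt(age_ratio) = 1.9245
SI = 18.4 * 1.9245 = 35.4 m

35.4


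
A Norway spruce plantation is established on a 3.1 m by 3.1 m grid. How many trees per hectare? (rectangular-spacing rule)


Formula: TPH = 10000 m^2/ha / (spacing_x * spacing_y)
Area per tree = 3.1 m * 3.1 m = 9.61 m^2
TPH = 10000 / 9.61 = 1041 trees/ha

1041


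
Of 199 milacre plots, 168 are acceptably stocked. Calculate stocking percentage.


Formula: Stocking % = stocked plots / total plots * 100
Stocking = 168 / 199 * 100
Stocking = 0.8442 * 100 = 84.4%

84.4


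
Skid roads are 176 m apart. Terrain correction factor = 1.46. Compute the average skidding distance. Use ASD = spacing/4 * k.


Formula: ASD = (spacing / 4) * correction
Uncorrected distance = spacing / 4 = 176 / 4 = 44 m
ASD = 44 * 1.46 = 64 m

64


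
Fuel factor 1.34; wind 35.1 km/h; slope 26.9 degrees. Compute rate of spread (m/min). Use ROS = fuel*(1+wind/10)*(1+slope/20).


Formula: ROS = fuel * (1 + wind/10) * (1 + slope/20)
Wind factor = 1 + 35.1/10 = 4.51
Slope factor = 1 + 26.9/20 = 2.345
ROS = 1.34 * 4.51 * 2.345 = 14.17 m/min

14.17


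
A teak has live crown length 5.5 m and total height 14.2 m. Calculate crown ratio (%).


Formula: Crown Ratio = (Crown Length / Total Height) * 100
CR = (5.5 m / 14.2 m) * 100
CR = 0.3873 * 100 = 38.7%

38.7


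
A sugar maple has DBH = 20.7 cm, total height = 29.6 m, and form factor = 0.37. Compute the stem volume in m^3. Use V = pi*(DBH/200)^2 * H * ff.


Formula: V = pi * (DBH/200)^2 * H * ff
Radius = DBH/200 = 20.7/200 = 0.1035 m
Radius^2 = 0.1035^2 = 0.01071225 m^2
V = pi * 0.01071225 * 29.6 * 0.37
V = 0.369 m^3

0.369


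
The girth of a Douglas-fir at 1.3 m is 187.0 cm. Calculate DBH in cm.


Formula: DBH = C / pi
DBH = 187.0 / pi
pi = 3.14159...
DBH = 59.5 cm

59.5


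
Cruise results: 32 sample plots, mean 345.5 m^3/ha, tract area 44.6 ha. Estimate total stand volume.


Formula: Total Volume = Mean Volume per ha * Total Area
Total Volume = 345.5 m^3/ha * 44.6 ha
Total Volume = 15409 m^3

15409


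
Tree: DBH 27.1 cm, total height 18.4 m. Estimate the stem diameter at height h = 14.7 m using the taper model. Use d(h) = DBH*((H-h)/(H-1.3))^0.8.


Taper: d(h) = DBH * ((H - h) / (H - 1.3))^0.8
Numerator = H - h = 18.4 - 14.7 = 3.7 m
Denominator = H - 1.3 = 18.4 - 1.3 = 17.1 m
Ratio = 3.7 / 17.1 = 0.21637
d = 27.1 * 0.21637^0.8 = 8.0 cm

8.0


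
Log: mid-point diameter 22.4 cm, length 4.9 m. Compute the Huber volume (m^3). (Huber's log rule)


Huber: V = Am * L,  Am = pi*(Dm/200)^2
Am = pi*(22.4/200)^2 = 0.039408 m^2
V = 0.039408*4.9 = 0.1931 m^3

0.1931


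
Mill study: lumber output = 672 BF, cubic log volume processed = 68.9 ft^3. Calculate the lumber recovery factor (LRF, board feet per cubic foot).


Formula: LRF = Lumber Output (BF) / Log Input (ft^3)
LRF = 672 BF / 68.9 ft^3
LRF = 9.75 BF/ft^3

9.75


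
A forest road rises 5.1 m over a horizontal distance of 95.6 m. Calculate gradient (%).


Formula: Gradient = rise / run * 100
Gradient = 5.1 / 95.6 * 100 = 5.3%

5.3


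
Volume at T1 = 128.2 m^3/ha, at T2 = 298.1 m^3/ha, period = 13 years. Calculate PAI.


Formula: PAI = (V_T2 - V_T1) / (T2 - T1)
Volume increment = 298.1 - 128.2 = 169.9 m^3/ha
PAI = 169.9 / 13 = 13.07 m^3/ha/year

13.07


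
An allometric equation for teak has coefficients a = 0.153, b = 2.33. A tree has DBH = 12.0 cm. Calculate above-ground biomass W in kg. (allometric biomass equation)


Formula: W = a * DBH^b  (allometric power law)
DBH^b = 12.0^2.33 = 326.9583
W = 0.153 * 326.9583 = 50.0 kg

50.0


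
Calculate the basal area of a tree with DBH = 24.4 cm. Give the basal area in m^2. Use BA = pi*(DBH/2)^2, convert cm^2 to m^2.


Formula: BA = pi * (DBH/2)^2 / 10000  (cm^2 to m^2)
Radius = DBH/2 = 24.4/2 = 12.2 cm
BA = pi * 12.2^2 / 10000
   = 467.5947 cm^2 / 10000
   = 0.0468 m^2

0.0468


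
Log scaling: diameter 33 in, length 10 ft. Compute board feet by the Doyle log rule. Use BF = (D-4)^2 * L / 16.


Doyle: BF = (D - 4)^2 * L / 16
Adjusted diameter = 33 - 4 = 29 in
(D-4)^2 = 29^2 = 841
BF = 841 * 10 / 16 = 526 BF

526


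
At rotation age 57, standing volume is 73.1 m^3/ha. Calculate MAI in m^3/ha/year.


Formula: MAI = Total Volume / Stand Age
MAI = 73.1 m^3/ha / 57 years
MAI = 1.28 m^3/ha/year

1.28


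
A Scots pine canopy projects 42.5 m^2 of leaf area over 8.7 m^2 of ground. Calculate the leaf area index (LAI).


Formula: LAI = total leaf area / ground area  (dimensionless)
LAI = 42.5 m^2 / 8.7 m^2
LAI = 4.89

4.89


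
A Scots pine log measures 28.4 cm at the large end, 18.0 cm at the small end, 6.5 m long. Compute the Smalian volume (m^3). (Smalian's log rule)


Smalian: V = (A1 + A2)/2 * L,  A = pi*(D/200)^2
A1 = pi*(28.4/200)^2 = 0.063347 m^2
A2 = pi*(18.0/200)^2 = 0.025447 m^2
V = (0.063347+0.025447)/2*6.5 = 0.2886 m^3

0.2886


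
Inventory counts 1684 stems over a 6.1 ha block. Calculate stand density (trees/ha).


Formula: Stand Density = N_trees / Area_ha
Density = 1684 trees / 6.1 ha
Density = 276 trees/ha

276


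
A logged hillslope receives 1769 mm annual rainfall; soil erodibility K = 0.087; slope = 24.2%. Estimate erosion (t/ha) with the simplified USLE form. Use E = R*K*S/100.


Formula: E = R * K * S / 100  (simplified USLE)
R * K = 1769 * 0.087 = 153.903
E = 153.903 * 24.2 / 100 = 37.24 t/ha

37.24


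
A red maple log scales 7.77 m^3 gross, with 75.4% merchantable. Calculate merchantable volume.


Formula: MV = V_total * (merchantable_pct / 100)
Merchantable fraction = 75.4% / 100 = 0.754
MV = 7.77 m^3 * 0.754 = 5.859 m^3

5.859


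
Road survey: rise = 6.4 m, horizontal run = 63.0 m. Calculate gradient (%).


Formula: Gradient = rise / run * 100
Gradient = 6.4 / 63.0 * 100 = 10.2%

10.2


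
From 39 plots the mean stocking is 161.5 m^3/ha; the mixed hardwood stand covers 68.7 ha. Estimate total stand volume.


Formula: Total Volume = Mean Volume per ha * Total Area
Total Volume = 161.5 m^3/ha * 68.7 ha
Total Volume = 11095 m^3

11095


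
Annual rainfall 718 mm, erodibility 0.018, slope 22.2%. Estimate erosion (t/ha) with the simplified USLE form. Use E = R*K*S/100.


Formula: E = R * K * S / 100  (simplified USLE)
R * K = 718 * 0.018 = 12.924
E = 12.924 * 22.2 / 100 = 2.87 t/ha

2.87


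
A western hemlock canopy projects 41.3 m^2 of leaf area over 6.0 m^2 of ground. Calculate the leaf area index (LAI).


Formula: LAI = total leaf area / ground area  (dimensionless)
LAI = 41.3 m^2 / 6.0 m^2
LAI = 6.88

6.88


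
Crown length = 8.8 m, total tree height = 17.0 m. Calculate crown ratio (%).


Formula: Crown Ratio = (Crown Length / Total Height) * 100
CR = (8.8 m / 17.0 m) * 100
CR = 0.5176 * 100 = 51.8%

51.8


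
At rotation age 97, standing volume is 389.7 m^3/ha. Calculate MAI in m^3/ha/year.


Formula: MAI = Total Volume / Stand Age
MAI = 389.7 m^3/ha / 97 years
MAI = 4.02 m^3/ha/year

4.02


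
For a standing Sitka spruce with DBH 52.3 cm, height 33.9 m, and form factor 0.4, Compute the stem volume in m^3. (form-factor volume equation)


Formula: V = pi * (DBH/200)^2 * H * ff
Radius = DBH/200 = 52.3/200 = 0.2615 m
Radius^2 = 0.2615^2 = 0.06838225 m^2
V = pi * 0.06838225 * 33.9 * 0.4
V = 2.913 m^3

2.913


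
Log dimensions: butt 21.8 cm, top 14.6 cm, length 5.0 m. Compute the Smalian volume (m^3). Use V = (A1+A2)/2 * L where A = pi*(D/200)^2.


Smalian: V = (A1 + A2)/2 * L,  A = pi*(D/200)^2
A1 = pi*(21.8/200)^2 = 0.037325 m^2
A2 = pi*(14.6/200)^2 = 0.016742 m^2
V = (0.037325+0.016742)/2*5.0 = 0.1352 m^3

0.1352


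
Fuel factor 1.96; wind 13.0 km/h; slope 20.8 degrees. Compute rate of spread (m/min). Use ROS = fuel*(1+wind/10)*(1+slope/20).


Formula: ROS = fuel * (1 + wind/10) * (1 + slope/20)
Wind factor = 1 + 13.0/10 = 2.3
Slope factor = 1 + 20.8/20 = 2.04
ROS = 1.96 * 2.3 * 2.04 = 9.2 m/min

9.2


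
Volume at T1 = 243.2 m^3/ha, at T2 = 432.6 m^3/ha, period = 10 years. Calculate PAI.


Formula: PAI = (V_T2 - V_T1) / (T2 - T1)
Volume increment = 432.6 - 243.2 = 189.4 m^3/ha
PAI = 189.4 / 10 = 18.94 m^3/ha/year

18.94


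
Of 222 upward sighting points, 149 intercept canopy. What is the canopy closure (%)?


Formula: Canopy closure = covered points / total points * 100
Closure = 149 / 222 * 100
Closure = 0.6712 * 100 = 67.1%

67.1


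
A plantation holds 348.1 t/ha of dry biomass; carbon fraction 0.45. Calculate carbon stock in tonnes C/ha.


Formula: Carbon Stock = Biomass * Carbon Fraction
C = 348.1 t/ha * 0.45
C = 156.6 t C/ha

156.6


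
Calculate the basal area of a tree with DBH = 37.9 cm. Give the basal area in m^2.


Formula: BA = pi * (DBH/2)^2 / 10000  (cm^2 to m^2)
Radius = DBH/2 = 37.9/2 = 18.95 cm
BA = pi * 18.95^2 / 10000
   = 1128.1538 cm^2 / 10000
   = 0.1128 m^2

0.1128


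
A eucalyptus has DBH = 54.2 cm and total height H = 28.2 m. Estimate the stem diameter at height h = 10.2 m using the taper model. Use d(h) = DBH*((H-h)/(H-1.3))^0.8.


Taper: d(h) = DBH * ((H - h) / (H - 1.3))^0.8
Numerator = H - h = 28.2 - 10.2 = 18.0 m
Denominator = H - 1.3 = 28.2 - 1.3 = 26.9 m
Ratio = 18.0 / 26.9 = 0.66914
d = 54.2 * 0.66914^0.8 = 39.3 cm

39.3


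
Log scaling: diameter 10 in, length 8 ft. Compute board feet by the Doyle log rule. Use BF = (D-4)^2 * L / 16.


Doyle: BF = (D - 4)^2 * L / 16
Adjusted diameter = 10 - 4 = 6 in
(D-4)^2 = 6^2 = 36
BF = 36 * 8 / 16 = 18 BF

18


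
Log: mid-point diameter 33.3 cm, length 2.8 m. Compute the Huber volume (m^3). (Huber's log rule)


Huber: V = Am * L,  Am = pi*(Dm/200)^2
Am = pi*(33.3/200)^2 = 0.087092 m^2
V = 0.087092*2.8 = 0.2439 m^3

0.2439


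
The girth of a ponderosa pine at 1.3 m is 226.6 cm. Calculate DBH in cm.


Formula: DBH = C / pi
DBH = 226.6 / pi
pi = 3.14159...
DBH = 72.1 cm

72.1


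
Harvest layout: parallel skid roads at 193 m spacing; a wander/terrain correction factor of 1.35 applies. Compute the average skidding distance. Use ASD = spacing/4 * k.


Formula: ASD = (spacing / 4) * correction
Uncorrected distance = spacing / 4 = 193 / 4 = 48.25 m
ASD = 48.25 * 1.35 = 65 m

65


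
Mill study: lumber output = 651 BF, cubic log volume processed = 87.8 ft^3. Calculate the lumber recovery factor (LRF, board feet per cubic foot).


Formula: LRF = Lumber Output (BF) / Log Input (ft^3)
LRF = 651 BF / 87.8 ft^3
LRF = 7.41 BF/ft^3

7.41


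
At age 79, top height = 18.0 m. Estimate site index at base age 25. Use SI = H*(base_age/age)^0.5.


Formula: SI = H_dom * (base_age / age)^0.5
Age ratio = 25 / 79 = 0.31646
sqrt(age_ratio) = 0.56254
SI = 18.0 * 0.56254 = 10.1 m

10.1


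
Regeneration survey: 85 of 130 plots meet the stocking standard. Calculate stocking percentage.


Formula: Stocking % = stocked plots / total plots * 100
Stocking = 85 / 130 * 100
Stocking = 0.6538 * 100 = 65.4%

65.4


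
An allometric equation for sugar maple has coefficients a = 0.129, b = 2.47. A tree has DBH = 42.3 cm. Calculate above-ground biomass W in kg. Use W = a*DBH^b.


Formula: W = a * DBH^b  (allometric power law)
DBH^b = 42.3^2.47 = 10400.6554
W = 0.129 * 10400.6554 = 1341.7 kg

1341.7


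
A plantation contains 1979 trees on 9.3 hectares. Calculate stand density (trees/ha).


Formula: Stand Density = N_trees / Area_ha
Density = 1979 trees / 9.3 ha
Density = 213 trees/ha

213


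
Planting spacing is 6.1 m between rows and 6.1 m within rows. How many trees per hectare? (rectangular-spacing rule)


Formula: TPH = 10000 m^2/ha / (spacing_x * spacing_y)
Area per tree = 6.1 m * 6.1 m = 37.21 m^2
TPH = 10000 / 37.21 = 269 trees/ha

269


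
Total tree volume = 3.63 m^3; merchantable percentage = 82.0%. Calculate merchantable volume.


Formula: MV = V_total * (merchantable_pct / 100)
Merchantable fraction = 82.0% / 100 = 0.82
MV = 3.63 m^3 * 0.82 = 2.977 m^3

2.977


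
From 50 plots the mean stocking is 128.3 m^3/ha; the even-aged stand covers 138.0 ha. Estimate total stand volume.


Formula: Total Volume = Mean Volume per ha * Total Area
Total Volume = 128.3 m^3/ha * 138.0 ha
Total Volume = 17705 m^3

17705


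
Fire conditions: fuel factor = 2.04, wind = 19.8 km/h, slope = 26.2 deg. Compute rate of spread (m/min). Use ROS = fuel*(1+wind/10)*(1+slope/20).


Formula: ROS = fuel * (1 + wind/10) * (1 + slope/20)
Wind factor = 1 + 19.8/10 = 2.98
Slope factor = 1 + 26.2/20 = 2.31
ROS = 2.04 * 2.98 * 2.31 = 14.04 m/min

14.04


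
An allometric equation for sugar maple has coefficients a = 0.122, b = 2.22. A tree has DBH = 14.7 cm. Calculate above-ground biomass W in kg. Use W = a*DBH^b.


Formula: W = a * DBH^b  (allometric power law)
DBH^b = 14.7^2.22 = 390.3413
W = 0.122 * 390.3413 = 47.6 kg

47.6


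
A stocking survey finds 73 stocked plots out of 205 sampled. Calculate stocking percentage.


Formula: Stocking % = stocked plots / total plots * 100
Stocking = 73 / 205 * 100
Stocking = 0.3561 * 100 = 35.6%

35.6


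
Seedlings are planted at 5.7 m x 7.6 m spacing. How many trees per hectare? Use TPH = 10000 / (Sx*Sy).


Formula: TPH = 10000 m^2/ha / (spacing_x * spacing_y)
Area per tree = 5.7 m * 7.6 m = 43.32 m^2
TPH = 10000 / 43.32 = 231 trees/ha

231


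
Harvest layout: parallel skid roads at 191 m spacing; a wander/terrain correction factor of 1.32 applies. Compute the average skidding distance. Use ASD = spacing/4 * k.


Formula: ASD = (spacing / 4) * correction
Uncorrected distance = spacing / 4 = 191 / 4 = 47.75 m
ASD = 47.75 * 1.32 = 63 m

63


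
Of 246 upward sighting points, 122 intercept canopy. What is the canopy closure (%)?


Formula: Canopy closure = covered points / total points * 100
Closure = 122 / 246 * 100
Closure = 0.4959 * 100 = 49.6%

49.6


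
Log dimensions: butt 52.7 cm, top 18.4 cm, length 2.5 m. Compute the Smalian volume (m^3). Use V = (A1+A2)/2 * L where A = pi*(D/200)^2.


Smalian: V = (A1 + A2)/2 * L,  A = pi*(D/200)^2
A1 = pi*(52.7/200)^2 = 0.218128 m^2
A2 = pi*(18.4/200)^2 = 0.02659 m^2
V = (0.218128+0.02659)/2*2.5 = 0.3059 m^3

0.3059


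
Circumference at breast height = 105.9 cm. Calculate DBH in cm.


Formula: DBH = C / pi
DBH = 105.9 / pi
pi = 3.14159...
DBH = 33.7 cm

33.7


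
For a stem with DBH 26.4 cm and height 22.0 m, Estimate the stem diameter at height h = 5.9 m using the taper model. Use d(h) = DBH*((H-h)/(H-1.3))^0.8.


Taper: d(h) = DBH * ((H - h) / (H - 1.3))^0.8
Numerator = H - h = 22.0 - 5.9 = 16.1 m
Denominator = H - 1.3 = 22.0 - 1.3 = 20.7 m
Ratio = 16.1 / 20.7 = 0.77778
d = 26.4 * 0.77778^0.8 = 21.6 cm

21.6


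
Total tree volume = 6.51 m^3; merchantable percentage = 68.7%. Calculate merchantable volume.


Formula: MV = V_total * (merchantable_pct / 100)
Merchantable fraction = 68.7% / 100 = 0.687
MV = 6.51 m^3 * 0.687 = 4.472 m^3

4.472


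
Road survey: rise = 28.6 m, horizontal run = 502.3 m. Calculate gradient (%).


Formula: Gradient = rise / run * 100
Gradient = 28.6 / 502.3 * 100 = 5.7%

5.7


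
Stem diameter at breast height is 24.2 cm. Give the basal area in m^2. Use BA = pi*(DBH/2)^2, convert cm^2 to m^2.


Formula: BA = pi * (DBH/2)^2 / 10000  (cm^2 to m^2)
Radius = DBH/2 = 24.2/2 = 12.1 cm
BA = pi * 12.1^2 / 10000
   = 459.9606 cm^2 / 10000
   = 0.046 m^2

0.046


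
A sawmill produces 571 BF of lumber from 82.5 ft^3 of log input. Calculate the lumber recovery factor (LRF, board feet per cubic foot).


Formula: LRF = Lumber Output (BF) / Log Input (ft^3)
LRF = 571 BF / 82.5 ft^3
LRF = 6.92 BF/ft^3

6.92


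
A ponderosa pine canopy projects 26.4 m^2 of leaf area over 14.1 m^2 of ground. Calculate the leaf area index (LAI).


Formula: LAI = total leaf area / ground area  (dimensionless)
LAI = 26.4 m^2 / 14.1 m^2
LAI = 1.87

1.87


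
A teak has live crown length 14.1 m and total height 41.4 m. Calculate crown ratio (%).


Formula: Crown Ratio = (Crown Length / Total Height) * 100
CR = (14.1 m / 41.4 m) * 100
CR = 0.3406 * 100 = 34.1%

34.1


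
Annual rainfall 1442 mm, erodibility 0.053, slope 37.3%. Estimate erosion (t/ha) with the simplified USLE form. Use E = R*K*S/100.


Formula: E = R * K * S / 100  (simplified USLE)
R * K = 1442 * 0.053 = 76.426
E = 76.426 * 37.3 / 100 = 28.51 t/ha

28.51


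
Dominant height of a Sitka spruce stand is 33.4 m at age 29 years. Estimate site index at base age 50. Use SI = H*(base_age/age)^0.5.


Formula: SI = H_dom * (base_age / age)^0.5
Age ratio = 50 / 29 = 1.72414
sqrt(age_ratio) = 1.31306
SI = 33.4 * 1.31306 = 43.9 m

43.9


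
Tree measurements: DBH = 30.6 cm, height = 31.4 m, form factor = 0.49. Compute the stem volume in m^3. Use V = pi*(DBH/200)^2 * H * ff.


Formula: V = pi * (DBH/200)^2 * H * ff
Radius = DBH/200 = 30.6/200 = 0.153 m
Radius^2 = 0.153^2 = 0.023409 m^2
V = pi * 0.023409 * 31.4 * 0.49
V = 1.132 m^3

1.132


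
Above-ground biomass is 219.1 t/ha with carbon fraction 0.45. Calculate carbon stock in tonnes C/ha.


Formula: Carbon Stock = Biomass * Carbon Fraction
C = 219.1 t/ha * 0.45
C = 98.6 t C/ha

98.6


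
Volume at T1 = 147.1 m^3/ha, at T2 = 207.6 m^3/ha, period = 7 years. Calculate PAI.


Formula: PAI = (V_T2 - V_T1) / (T2 - T1)
Volume increment = 207.6 - 147.1 = 60.5 m^3/ha
PAI = 60.5 / 7 = 8.64 m^3/ha/year

8.64


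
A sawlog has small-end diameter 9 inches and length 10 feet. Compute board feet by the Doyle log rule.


Doyle: BF = (D - 4)^2 * L / 16
Adjusted diameter = 9 - 4 = 5 in
(D-4)^2 = 5^2 = 25
BF = 25 * 10 / 16 = 16 BF

16


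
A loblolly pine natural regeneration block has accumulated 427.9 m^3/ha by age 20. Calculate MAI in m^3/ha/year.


Formula: MAI = Total Volume / Stand Age
MAI = 427.9 m^3/ha / 20 years
MAI = 21.4 m^3/ha/year

21.4


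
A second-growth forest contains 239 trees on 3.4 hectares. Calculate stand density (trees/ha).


Formula: Stand Density = N_trees / Area_ha
Density = 239 trees / 3.4 ha
Density = 70 trees/ha

70


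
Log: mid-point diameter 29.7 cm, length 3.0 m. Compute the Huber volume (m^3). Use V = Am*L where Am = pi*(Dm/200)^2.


Huber: V = Am * L,  Am = pi*(Dm/200)^2
Am = pi*(29.7/200)^2 = 0.069279 m^2
V = 0.069279*3.0 = 0.2078 m^3

0.2078


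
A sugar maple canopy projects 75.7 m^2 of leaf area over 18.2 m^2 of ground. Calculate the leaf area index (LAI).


Formula: LAI = total leaf area / ground area  (dimensionless)
LAI = 75.7 m^2 / 18.2 m^2
LAI = 4.16

4.16


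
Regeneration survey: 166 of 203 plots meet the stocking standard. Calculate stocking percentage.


Formula: Stocking % = stocked plots / total plots * 100
Stocking = 166 / 203 * 100
Stocking = 0.8177 * 100 = 81.8%

81.8


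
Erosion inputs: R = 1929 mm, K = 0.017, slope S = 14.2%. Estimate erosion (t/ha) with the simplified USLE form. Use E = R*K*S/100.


Formula: E = R * K * S / 100  (simplified USLE)
R * K = 1929 * 0.017 = 32.793
E = 32.793 * 14.2 / 100 = 4.66 t/ha

4.66


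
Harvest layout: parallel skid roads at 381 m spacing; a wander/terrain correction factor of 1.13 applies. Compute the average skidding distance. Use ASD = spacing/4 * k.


Formula: ASD = (spacing / 4) * correction
Uncorrected distance = spacing / 4 = 381 / 4 = 95.25 m
ASD = 95.25 * 1.13 = 108 m

108


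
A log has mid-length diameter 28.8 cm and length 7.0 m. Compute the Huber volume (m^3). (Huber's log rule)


Huber: V = Am * L,  Am = pi*(Dm/200)^2
Am = pi*(28.8/200)^2 = 0.065144 m^2
V = 0.065144*7.0 = 0.456 m^3

0.456


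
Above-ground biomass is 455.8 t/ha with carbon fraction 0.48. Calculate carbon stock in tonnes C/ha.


Formula: Carbon Stock = Biomass * Carbon Fraction
C = 455.8 t/ha * 0.48
C = 218.8 t C/ha

218.8


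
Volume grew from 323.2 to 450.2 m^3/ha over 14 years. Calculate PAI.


Formula: PAI = (V_T2 - V_T1) / (T2 - T1)
Volume increment = 450.2 - 323.2 = 127.0 m^3/ha
PAI = 127.0 / 14 = 9.07 m^3/ha/year

9.07


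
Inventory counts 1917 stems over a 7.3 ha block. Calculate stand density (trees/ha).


Formula: Stand Density = N_trees / Area_ha
Density = 1917 trees / 7.3 ha
Density = 263 trees/ha

263


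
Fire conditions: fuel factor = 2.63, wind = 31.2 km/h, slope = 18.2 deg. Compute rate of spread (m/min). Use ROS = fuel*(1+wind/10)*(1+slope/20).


Formula: ROS = fuel * (1 + wind/10) * (1 + slope/20)
Wind factor = 1 + 31.2/10 = 4.12
Slope factor = 1 + 18.2/20 = 1.91
ROS = 2.63 * 4.12 * 1.91 = 20.7 m/min

20.7


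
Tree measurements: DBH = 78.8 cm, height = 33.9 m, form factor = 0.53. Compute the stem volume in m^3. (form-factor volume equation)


Formula: V = pi * (DBH/200)^2 * H * ff
Radius = DBH/200 = 78.8/200 = 0.394 m
Radius^2 = 0.394^2 = 0.155236 m^2
V = pi * 0.155236 * 33.9 * 0.53
V = 8.762 m^3

8.762


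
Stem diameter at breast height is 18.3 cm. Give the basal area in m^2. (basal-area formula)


Formula: BA = pi * (DBH/2)^2 / 10000  (cm^2 to m^2)
Radius = DBH/2 = 18.3/2 = 9.15 cm
BA = pi * 9.15^2 / 10000
   = 263.022 cm^2 / 10000
   = 0.0263 m^2

0.0263


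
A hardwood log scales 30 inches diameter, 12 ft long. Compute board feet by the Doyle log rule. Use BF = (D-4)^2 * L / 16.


Doyle: BF = (D - 4)^2 * L / 16
Adjusted diameter = 30 - 4 = 26 in
(D-4)^2 = 26^2 = 676
BF = 676 * 12 / 16 = 507 BF

507


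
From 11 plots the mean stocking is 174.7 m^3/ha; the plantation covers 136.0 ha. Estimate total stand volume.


Formula: Total Volume = Mean Volume per ha * Total Area
Total Volume = 174.7 m^3/ha * 136.0 ha
Total Volume = 23759 m^3

23759


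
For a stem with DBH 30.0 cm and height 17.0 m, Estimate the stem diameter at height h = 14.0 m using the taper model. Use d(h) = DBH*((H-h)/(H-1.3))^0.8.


Taper: d(h) = DBH * ((H - h) / (H - 1.3))^0.8
Numerator = H - h = 17.0 - 14.0 = 3.0 m
Denominator = H - 1.3 = 17.0 - 1.3 = 15.7 m
Ratio = 3.0 / 15.7 = 0.19108
d = 30.0 * 0.19108^0.8 = 8.0 cm

8.0


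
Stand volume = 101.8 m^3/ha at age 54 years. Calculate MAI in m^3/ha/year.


Formula: MAI = Total Volume / Stand Age
MAI = 101.8 m^3/ha / 54 years
MAI = 1.89 m^3/ha/year

1.89


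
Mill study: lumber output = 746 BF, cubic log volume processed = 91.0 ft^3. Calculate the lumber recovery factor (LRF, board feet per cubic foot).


Formula: LRF = Lumber Output (BF) / Log Input (ft^3)
LRF = 746 BF / 91.0 ft^3
LRF = 8.2 BF/ft^3

8.2


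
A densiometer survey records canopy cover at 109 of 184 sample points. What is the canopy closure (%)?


Formula: Canopy closure = covered points / total points * 100
Closure = 109 / 184 * 100
Closure = 0.5924 * 100 = 59.2%

59.2


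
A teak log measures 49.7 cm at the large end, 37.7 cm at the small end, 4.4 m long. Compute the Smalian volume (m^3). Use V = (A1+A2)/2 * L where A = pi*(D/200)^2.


Smalian: V = (A1 + A2)/2 * L,  A = pi*(D/200)^2
A1 = pi*(49.7/200)^2 = 0.194 m^2
A2 = pi*(37.7/200)^2 = 0.111628 m^2
V = (0.194+0.111628)/2*4.4 = 0.6724 m^3

0.6724


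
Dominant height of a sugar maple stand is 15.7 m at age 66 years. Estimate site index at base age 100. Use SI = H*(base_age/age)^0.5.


Formula: SI = H_dom * (base_age / age)^0.5
Age ratio = 100 / 66 = 1.51515
sqrt(age_ratio) = 1.23091
SI = 15.7 * 1.23091 = 19.3 m

19.3


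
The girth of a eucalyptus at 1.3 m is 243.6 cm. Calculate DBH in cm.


Formula: DBH = C / pi
DBH = 243.6 / pi
pi = 3.14159...
DBH = 77.5 cm

77.5


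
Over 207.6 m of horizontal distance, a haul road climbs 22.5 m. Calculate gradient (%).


Formula: Gradient = rise / run * 100
Gradient = 22.5 / 207.6 * 100 = 10.8%

10.8


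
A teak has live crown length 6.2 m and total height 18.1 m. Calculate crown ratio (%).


Formula: Crown Ratio = (Crown Length / Total Height) * 100
CR = (6.2 m / 18.1 m) * 100
CR = 0.3425 * 100 = 34.3%

34.3


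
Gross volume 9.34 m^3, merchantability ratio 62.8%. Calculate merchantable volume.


Formula: MV = V_total * (merchantable_pct / 100)
Merchantable fraction = 62.8% / 100 = 0.628
MV = 9.34 m^3 * 0.628 = 5.866 m^3

5.866


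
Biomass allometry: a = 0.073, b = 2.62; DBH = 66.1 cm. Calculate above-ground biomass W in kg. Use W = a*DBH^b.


Formula: W = a * DBH^b  (allometric power law)
DBH^b = 66.1^2.62 = 58739.1725
W = 0.073 * 58739.1725 = 4288.0 kg

4288.0


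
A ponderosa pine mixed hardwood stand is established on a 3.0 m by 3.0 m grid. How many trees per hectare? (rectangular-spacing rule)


Formula: TPH = 10000 m^2/ha / (spacing_x * spacing_y)
Area per tree = 3.0 m * 3.0 m = 9.0 m^2
TPH = 10000 / 9.0 = 1111 trees/ha

1111


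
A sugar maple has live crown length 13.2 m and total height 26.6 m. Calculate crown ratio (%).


Formula: Crown Ratio = (Crown Length / Total Height) * 100
CR = (13.2 m / 26.6 m) * 100
CR = 0.4962 * 100 = 49.6%

49.6


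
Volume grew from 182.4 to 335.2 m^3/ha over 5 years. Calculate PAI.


Formula: PAI = (V_T2 - V_T1) / (T2 - T1)
Volume increment = 335.2 - 182.4 = 152.8 m^3/ha
PAI = 152.8 / 5 = 30.56 m^3/ha/year

30.56


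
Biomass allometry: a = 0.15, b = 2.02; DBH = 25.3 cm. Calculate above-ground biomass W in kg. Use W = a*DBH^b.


Formula: W = a * DBH^b  (allometric power law)
DBH^b = 25.3^2.02 = 682.8156
W = 0.15 * 682.8156 = 102.4 kg

102.4


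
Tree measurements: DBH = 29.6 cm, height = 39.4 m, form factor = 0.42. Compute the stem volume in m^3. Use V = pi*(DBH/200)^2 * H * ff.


Formula: V = pi * (DBH/200)^2 * H * ff
Radius = DBH/200 = 29.6/200 = 0.148 m
Radius^2 = 0.148^2 = 0.021904 m^2
V = pi * 0.021904 * 39.4 * 0.42
V = 1.139 m^3

1.139


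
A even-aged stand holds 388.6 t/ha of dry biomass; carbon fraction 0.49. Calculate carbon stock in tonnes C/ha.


Formula: Carbon Stock = Biomass * Carbon Fraction
C = 388.6 t/ha * 0.49
C = 190.4 t C/ha

190.4


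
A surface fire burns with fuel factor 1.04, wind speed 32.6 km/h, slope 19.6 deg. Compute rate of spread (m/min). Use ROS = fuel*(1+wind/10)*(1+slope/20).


Formula: ROS = fuel * (1 + wind/10) * (1 + slope/20)
Wind factor = 1 + 32.6/10 = 4.26
Slope factor = 1 + 19.6/20 = 1.98
ROS = 1.04 * 4.26 * 1.98 = 8.77 m/min

8.77


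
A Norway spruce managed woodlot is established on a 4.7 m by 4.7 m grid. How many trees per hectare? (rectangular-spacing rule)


Formula: TPH = 10000 m^2/ha / (spacing_x * spacing_y)
Area per tree = 4.7 m * 4.7 m = 22.09 m^2
TPH = 10000 / 22.09 = 453 trees/ha

453


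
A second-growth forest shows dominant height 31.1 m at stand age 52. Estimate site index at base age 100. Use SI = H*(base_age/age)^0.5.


Formula: SI = H_dom * (base_age / age)^0.5
Age ratio = 100 / 52 = 1.92308
sqrt(age_ratio) = 1.38675
SI = 31.1 * 1.38675 = 43.1 m

43.1


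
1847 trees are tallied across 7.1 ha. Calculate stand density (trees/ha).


Formula: Stand Density = N_trees / Area_ha
Density = 1847 trees / 7.1 ha
Density = 260 trees/ha

260


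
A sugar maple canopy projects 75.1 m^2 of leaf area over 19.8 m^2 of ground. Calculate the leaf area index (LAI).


Formula: LAI = total leaf area / ground area  (dimensionless)
LAI = 75.1 m^2 / 19.8 m^2
LAI = 3.79

3.79


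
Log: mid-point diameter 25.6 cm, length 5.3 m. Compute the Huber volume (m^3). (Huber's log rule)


Huber: V = Am * L,  Am = pi*(Dm/200)^2
Am = pi*(25.6/200)^2 = 0.051472 m^2
V = 0.051472*5.3 = 0.2728 m^3

0.2728


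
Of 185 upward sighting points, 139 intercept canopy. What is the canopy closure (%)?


Formula: Canopy closure = covered points / total points * 100
Closure = 139 / 185 * 100
Closure = 0.7514 * 100 = 75.1%

75.1
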